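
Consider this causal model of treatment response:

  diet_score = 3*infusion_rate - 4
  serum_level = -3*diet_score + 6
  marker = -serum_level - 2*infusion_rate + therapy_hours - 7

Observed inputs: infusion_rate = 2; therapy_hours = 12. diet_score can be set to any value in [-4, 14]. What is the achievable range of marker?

-17 to 37

Intervening on diet_score fixes its value directly, overriding its dependence on infusion_rate.
Substituting into the marker equation gives marker = 3*diet_score - 5.
Linear in diet_score, so extremes are at the endpoints: diet_score = -4 gives marker = -17; diet_score = 14 gives marker = 37.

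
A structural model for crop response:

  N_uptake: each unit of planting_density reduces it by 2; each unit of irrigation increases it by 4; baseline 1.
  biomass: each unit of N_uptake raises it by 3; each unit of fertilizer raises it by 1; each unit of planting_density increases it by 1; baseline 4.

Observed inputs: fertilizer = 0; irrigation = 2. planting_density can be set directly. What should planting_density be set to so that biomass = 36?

Substituting into the N_uptake equation gives N_uptake = -2*planting_density + 9.
This gives biomass = -5*planting_density + 31.
Solve -5*planting_density + 31 = 36: planting_density = (36 - 31) / -5 = -1.

planting_density = -1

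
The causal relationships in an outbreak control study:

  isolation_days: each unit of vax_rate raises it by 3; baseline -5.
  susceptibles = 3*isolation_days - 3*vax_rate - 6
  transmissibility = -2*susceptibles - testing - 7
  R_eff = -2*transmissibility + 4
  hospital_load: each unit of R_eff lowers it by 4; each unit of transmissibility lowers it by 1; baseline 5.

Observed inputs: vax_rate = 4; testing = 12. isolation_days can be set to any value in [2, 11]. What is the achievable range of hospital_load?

-354 to 24

Intervening on isolation_days fixes its value directly, overriding its dependence on vax_rate.
Substituting into the susceptibles equation gives susceptibles = 3*isolation_days - 18.
Substituting into the transmissibility equation gives transmissibility = -6*isolation_days + 17.
So R_eff = 12*isolation_days - 30.
hospital_load becomes -42*isolation_days + 108.
Linear in isolation_days, so extremes are at the endpoints: isolation_days = 2 gives hospital_load = 24; isolation_days = 11 gives hospital_load = -354.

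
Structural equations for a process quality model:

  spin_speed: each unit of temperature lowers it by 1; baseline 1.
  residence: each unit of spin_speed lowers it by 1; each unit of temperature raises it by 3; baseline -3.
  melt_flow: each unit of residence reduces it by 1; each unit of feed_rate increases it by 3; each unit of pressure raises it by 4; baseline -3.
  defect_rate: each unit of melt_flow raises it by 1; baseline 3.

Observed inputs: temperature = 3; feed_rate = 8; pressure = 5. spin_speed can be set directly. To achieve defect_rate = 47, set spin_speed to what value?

Intervening on spin_speed fixes its value directly, overriding its dependence on temperature.
Substituting into the residence equation gives residence = -spin_speed + 6.
Substituting into the melt_flow equation gives melt_flow = spin_speed + 35.
defect_rate becomes spin_speed + 38.
Solve spin_speed + 38 = 47: spin_speed = (47 - 38) / 1 = 9.

spin_speed = 9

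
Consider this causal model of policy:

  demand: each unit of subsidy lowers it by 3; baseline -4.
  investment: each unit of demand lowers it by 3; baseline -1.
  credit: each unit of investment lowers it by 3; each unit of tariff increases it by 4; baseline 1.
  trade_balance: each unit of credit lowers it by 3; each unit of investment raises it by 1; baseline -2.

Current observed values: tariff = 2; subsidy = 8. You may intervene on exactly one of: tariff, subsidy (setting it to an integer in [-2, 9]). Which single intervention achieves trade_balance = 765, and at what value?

set tariff = 5

Intervening on tariff: with other inputs at their observed values, trade_balance = -12*tariff + 825. Solving for 765 gives tariff = 5, within [-2, 9].
Intervening on subsidy: trade_balance = 90*subsidy + 81. Reaching 765 requires subsidy = 38/5, not an integer.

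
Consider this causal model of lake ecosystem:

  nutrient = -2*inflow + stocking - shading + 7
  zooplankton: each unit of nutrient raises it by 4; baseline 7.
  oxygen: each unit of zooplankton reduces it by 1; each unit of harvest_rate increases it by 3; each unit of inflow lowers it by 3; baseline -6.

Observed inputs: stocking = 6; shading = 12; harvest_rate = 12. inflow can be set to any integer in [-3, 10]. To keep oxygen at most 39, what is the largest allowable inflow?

Substituting into the nutrient equation gives nutrient = -2*inflow + 1.
zooplankton becomes -8*inflow + 11.
oxygen becomes 5*inflow + 19.
Require 5*inflow + 19 ≤ 39, so inflow ≤ 4.
The largest integer in [-3, 10] satisfying this is 4.

inflow = 4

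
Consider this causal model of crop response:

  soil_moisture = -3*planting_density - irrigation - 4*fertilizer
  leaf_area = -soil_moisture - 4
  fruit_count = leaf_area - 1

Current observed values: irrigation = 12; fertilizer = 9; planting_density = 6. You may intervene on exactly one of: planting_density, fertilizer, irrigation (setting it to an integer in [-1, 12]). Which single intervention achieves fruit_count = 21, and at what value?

Intervening on planting_density: fruit_count = 3*planting_density + 43. Reaching 21 requires planting_density = -22/3, not an integer.
Intervening on fertilizer: with other inputs at their observed values, fruit_count = 4*fertilizer + 25. Solving for 21 gives fertilizer = -1, within [-1, 12].
Intervening on irrigation: fruit_count = irrigation + 49. Reaching 21 requires irrigation = -28, outside [-1, 12].

set fertilizer = -1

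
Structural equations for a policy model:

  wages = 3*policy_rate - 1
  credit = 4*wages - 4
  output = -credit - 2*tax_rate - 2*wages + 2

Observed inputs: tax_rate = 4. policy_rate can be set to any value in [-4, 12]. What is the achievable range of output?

Substituting into the credit equation gives credit = 12*policy_rate - 8.
This gives output = -18*policy_rate + 4.
Linear in policy_rate, so extremes are at the endpoints: policy_rate = -4 gives output = 76; policy_rate = 12 gives output = -212.

-212 to 76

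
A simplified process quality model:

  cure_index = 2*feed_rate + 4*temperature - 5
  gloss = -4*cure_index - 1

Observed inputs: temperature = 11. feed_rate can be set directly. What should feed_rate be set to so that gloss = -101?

Substituting into the cure_index equation gives cure_index = 2*feed_rate + 39.
Substituting into the gloss equation gives gloss = -8*feed_rate - 157.
Solve -8*feed_rate - 157 = -101: feed_rate = (-101 + 157) / -8 = -7.

feed_rate = -7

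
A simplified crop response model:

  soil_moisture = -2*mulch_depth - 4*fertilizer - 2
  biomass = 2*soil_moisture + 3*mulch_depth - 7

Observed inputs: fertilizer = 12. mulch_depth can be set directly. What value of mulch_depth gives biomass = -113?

mulch_depth = 6

Substituting into the soil_moisture equation gives soil_moisture = -2*mulch_depth - 50.
Substituting into the biomass equation gives biomass = -mulch_depth - 107.
Solve -mulch_depth - 107 = -113: mulch_depth = (-113 + 107) / -1 = 6.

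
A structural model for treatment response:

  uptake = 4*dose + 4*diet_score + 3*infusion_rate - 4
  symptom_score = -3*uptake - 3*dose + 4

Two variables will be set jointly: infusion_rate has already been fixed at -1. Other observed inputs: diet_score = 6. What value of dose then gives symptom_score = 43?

dose = -6

With infusion_rate held at -1:
Substituting into the uptake equation gives uptake = 4*dose + 17.
So symptom_score = -15*dose - 47.
Solve -15*dose - 47 = 43: dose = (43 + 47) / -15 = -6.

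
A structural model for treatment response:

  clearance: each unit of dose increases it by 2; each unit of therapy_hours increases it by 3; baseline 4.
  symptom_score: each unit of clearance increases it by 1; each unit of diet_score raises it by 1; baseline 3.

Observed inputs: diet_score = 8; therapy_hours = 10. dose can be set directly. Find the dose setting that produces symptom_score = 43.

dose = -1

Substituting into the clearance equation gives clearance = 2*dose + 34.
symptom_score becomes 2*dose + 45.
Solve 2*dose + 45 = 43: dose = (43 - 45) / 2 = -1.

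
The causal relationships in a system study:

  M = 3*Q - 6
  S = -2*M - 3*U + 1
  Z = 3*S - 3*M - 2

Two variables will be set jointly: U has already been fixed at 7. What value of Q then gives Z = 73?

Q = -3

With U held at 7:
Substituting into the S equation gives S = -6*Q - 8.
So Z = -27*Q - 8.
Solve -27*Q - 8 = 73: Q = (73 + 8) / -27 = -3.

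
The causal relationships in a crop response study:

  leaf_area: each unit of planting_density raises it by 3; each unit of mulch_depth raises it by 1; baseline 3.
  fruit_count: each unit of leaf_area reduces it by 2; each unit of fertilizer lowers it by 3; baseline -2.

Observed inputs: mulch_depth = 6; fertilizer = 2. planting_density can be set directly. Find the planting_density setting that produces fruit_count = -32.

Substituting into the leaf_area equation gives leaf_area = 3*planting_density + 9.
Substituting into the fruit_count equation gives fruit_count = -6*planting_density - 26.
Solve -6*planting_density - 26 = -32: planting_density = (-32 + 26) / -6 = 1.

planting_density = 1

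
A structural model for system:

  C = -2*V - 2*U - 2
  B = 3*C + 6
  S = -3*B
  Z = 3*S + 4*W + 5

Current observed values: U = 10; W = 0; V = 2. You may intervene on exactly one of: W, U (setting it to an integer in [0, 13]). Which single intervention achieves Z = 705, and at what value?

set W = 13

Intervening on W: with other inputs at their observed values, Z = 4*W + 653. Solving for 705 gives W = 13, within [0, 13].
Intervening on U: Z = 54*U + 113. Reaching 705 requires U = 296/27, not an integer.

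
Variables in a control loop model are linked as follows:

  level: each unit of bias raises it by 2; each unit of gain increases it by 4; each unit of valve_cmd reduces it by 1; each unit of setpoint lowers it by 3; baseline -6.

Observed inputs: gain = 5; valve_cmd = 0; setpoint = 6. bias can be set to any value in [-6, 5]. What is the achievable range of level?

-16 to 6

Substituting into the level equation gives level = 2*bias - 4.
Linear in bias, so extremes are at the endpoints: bias = -6 gives level = -16; bias = 5 gives level = 6.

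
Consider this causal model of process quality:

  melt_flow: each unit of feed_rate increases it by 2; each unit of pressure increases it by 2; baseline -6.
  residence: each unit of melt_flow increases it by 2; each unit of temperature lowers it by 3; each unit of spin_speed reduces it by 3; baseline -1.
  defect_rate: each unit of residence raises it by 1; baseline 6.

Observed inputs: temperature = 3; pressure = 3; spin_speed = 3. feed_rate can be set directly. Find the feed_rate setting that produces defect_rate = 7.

Substituting into the melt_flow equation gives melt_flow = 2*feed_rate.
So residence = 4*feed_rate - 19.
Substituting into the defect_rate equation gives defect_rate = 4*feed_rate - 13.
Solve 4*feed_rate - 13 = 7: feed_rate = (7 + 13) / 4 = 5.

feed_rate = 5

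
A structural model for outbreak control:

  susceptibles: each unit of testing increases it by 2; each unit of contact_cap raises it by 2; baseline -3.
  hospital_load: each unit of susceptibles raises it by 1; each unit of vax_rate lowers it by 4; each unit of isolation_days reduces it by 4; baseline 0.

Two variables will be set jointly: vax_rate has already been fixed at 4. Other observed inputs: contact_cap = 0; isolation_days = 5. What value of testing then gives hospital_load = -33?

testing = 3

With vax_rate held at 4:
Substituting into the susceptibles equation gives susceptibles = 2*testing - 3.
Substituting into the hospital_load equation gives hospital_load = 2*testing - 39.
Solve 2*testing - 39 = -33: testing = (-33 + 39) / 2 = 3.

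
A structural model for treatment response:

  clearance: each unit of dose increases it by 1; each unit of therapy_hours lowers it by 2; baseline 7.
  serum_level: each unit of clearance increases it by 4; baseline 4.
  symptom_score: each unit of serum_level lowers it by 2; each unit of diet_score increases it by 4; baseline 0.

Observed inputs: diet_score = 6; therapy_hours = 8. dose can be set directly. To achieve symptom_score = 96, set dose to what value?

Substituting into the clearance equation gives clearance = dose - 9.
This gives serum_level = 4*dose - 32.
So symptom_score = -8*dose + 88.
Solve -8*dose + 88 = 96: dose = (96 - 88) / -8 = -1.

dose = -1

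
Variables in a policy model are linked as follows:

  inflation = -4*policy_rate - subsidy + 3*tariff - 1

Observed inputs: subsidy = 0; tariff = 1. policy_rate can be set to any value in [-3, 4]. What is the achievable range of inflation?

Substituting into the inflation equation gives inflation = -4*policy_rate + 2.
Linear in policy_rate, so extremes are at the endpoints: policy_rate = -3 gives inflation = 14; policy_rate = 4 gives inflation = -14.

-14 to 14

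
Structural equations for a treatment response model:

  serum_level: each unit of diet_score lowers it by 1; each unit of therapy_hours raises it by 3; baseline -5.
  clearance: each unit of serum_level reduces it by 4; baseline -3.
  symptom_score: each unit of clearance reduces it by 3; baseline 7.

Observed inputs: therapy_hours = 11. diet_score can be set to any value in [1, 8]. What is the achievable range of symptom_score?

256 to 340

Substituting into the serum_level equation gives serum_level = -diet_score + 28.
Substituting into the clearance equation gives clearance = 4*diet_score - 115.
Substituting into the symptom_score equation gives symptom_score = -12*diet_score + 352.
Linear in diet_score, so extremes are at the endpoints: diet_score = 1 gives symptom_score = 340; diet_score = 8 gives symptom_score = 256.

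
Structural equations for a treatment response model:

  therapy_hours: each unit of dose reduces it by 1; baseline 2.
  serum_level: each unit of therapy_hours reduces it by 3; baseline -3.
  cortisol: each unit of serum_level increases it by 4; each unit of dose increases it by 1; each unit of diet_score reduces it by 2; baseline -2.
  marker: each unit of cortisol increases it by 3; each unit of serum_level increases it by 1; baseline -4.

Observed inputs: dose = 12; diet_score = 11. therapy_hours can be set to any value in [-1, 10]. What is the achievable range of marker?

Intervening on therapy_hours fixes its value directly, overriding its dependence on dose.
Substituting into the cortisol equation gives cortisol = -12*therapy_hours - 24.
Substituting into the marker equation gives marker = -39*therapy_hours - 79.
Linear in therapy_hours, so extremes are at the endpoints: therapy_hours = -1 gives marker = -40; therapy_hours = 10 gives marker = -469.

-469 to -40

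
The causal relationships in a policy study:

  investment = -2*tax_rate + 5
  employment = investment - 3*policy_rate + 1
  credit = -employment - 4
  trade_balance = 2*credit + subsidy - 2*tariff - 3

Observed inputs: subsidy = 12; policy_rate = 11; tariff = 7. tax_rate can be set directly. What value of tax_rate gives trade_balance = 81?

Substituting into the employment equation gives employment = -2*tax_rate - 27.
credit becomes 2*tax_rate + 23.
Substituting into the trade_balance equation gives trade_balance = 4*tax_rate + 41.
Solve 4*tax_rate + 41 = 81: tax_rate = (81 - 41) / 4 = 10.

tax_rate = 10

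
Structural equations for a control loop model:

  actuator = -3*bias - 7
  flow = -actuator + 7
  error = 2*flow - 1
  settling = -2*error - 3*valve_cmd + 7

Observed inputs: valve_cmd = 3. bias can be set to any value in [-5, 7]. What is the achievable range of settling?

Substituting into the flow equation gives flow = 3*bias + 14.
Substituting into the error equation gives error = 6*bias + 27.
So settling = -12*bias - 56.
Linear in bias, so extremes are at the endpoints: bias = -5 gives settling = 4; bias = 7 gives settling = -140.

-140 to 4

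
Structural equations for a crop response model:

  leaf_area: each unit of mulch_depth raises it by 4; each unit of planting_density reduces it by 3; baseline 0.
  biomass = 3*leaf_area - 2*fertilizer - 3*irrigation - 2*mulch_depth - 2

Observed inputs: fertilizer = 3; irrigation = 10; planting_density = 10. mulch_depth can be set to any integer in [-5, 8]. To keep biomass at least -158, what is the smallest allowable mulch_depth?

mulch_depth = -3

Substituting into the leaf_area equation gives leaf_area = 4*mulch_depth - 30.
This gives biomass = 10*mulch_depth - 128.
Require 10*mulch_depth - 128 ≥ -158, so mulch_depth ≥ -3.
The smallest integer in [-5, 8] satisfying this is -3.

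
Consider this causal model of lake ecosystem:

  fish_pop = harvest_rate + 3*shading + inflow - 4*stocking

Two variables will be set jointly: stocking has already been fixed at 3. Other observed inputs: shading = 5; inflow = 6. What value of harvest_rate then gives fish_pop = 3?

With stocking held at 3:
Substituting into the fish_pop equation gives fish_pop = harvest_rate + 9.
Solve harvest_rate + 9 = 3: harvest_rate = (3 - 9) / 1 = -6.

harvest_rate = -6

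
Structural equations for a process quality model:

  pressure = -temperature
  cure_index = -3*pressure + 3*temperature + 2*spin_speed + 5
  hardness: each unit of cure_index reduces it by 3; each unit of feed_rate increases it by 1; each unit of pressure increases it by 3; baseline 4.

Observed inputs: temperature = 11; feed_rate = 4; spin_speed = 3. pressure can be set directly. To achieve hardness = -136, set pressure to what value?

pressure = -1

Intervening on pressure fixes its value directly, overriding its dependence on temperature.
Substituting into the cure_index equation gives cure_index = -3*pressure + 44.
Substituting into the hardness equation gives hardness = 12*pressure - 124.
Solve 12*pressure - 124 = -136: pressure = (-136 + 124) / 12 = -1.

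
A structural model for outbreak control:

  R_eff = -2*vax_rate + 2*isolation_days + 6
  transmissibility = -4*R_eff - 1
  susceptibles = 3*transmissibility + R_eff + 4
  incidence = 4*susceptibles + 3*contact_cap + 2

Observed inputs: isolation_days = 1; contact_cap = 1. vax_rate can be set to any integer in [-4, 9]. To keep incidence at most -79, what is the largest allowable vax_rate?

vax_rate = 3

Substituting into the R_eff equation gives R_eff = -2*vax_rate + 8.
Substituting into the transmissibility equation gives transmissibility = 8*vax_rate - 33.
Substituting into the susceptibles equation gives susceptibles = 22*vax_rate - 87.
So incidence = 88*vax_rate - 343.
Require 88*vax_rate - 343 ≤ -79, so vax_rate ≤ 3.
The largest integer in [-4, 9] satisfying this is 3.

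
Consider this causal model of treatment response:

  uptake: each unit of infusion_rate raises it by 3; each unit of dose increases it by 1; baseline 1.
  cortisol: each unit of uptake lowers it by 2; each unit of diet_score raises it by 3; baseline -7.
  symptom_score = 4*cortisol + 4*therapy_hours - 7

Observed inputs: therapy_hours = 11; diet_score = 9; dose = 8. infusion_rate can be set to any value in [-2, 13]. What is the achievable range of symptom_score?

Substituting into the uptake equation gives uptake = 3*infusion_rate + 9.
Substituting into the cortisol equation gives cortisol = -6*infusion_rate + 2.
Substituting into the symptom_score equation gives symptom_score = -24*infusion_rate + 45.
Linear in infusion_rate, so extremes are at the endpoints: infusion_rate = -2 gives symptom_score = 93; infusion_rate = 13 gives symptom_score = -267.

-267 to 93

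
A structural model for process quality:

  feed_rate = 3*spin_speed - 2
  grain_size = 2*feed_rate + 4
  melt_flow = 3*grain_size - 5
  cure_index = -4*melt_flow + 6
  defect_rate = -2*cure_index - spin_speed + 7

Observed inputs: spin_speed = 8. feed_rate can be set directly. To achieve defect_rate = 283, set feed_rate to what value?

Intervening on feed_rate fixes its value directly, overriding its dependence on spin_speed.
Substituting into the melt_flow equation gives melt_flow = 6*feed_rate + 7.
Substituting into the cure_index equation gives cure_index = -24*feed_rate - 22.
Substituting into the defect_rate equation gives defect_rate = 48*feed_rate + 43.
Solve 48*feed_rate + 43 = 283: feed_rate = (283 - 43) / 48 = 5.

feed_rate = 5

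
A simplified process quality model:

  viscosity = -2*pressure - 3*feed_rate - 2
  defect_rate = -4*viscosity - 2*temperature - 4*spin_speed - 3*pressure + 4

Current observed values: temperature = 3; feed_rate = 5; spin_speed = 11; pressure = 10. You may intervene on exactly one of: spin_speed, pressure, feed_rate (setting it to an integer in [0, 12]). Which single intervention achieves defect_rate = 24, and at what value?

set feed_rate = 1

Intervening on spin_speed: defect_rate = -4*spin_speed + 116. Reaching 24 requires spin_speed = 23, outside [0, 12].
Intervening on pressure: defect_rate = 5*pressure + 22. Reaching 24 requires pressure = 2/5, not an integer.
Intervening on feed_rate: with other inputs at their observed values, defect_rate = 12*feed_rate + 12. Solving for 24 gives feed_rate = 1, within [0, 12].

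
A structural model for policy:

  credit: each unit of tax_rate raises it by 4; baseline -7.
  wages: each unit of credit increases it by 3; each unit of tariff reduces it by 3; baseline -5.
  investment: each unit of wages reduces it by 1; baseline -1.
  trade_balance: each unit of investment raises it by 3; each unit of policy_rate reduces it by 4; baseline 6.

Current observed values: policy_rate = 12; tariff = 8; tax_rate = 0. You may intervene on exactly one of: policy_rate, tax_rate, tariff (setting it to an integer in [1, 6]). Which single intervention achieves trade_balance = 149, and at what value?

set policy_rate = 1

Intervening on policy_rate: with other inputs at their observed values, trade_balance = -4*policy_rate + 153. Solving for 149 gives policy_rate = 1, within [1, 6].
Intervening on tax_rate: trade_balance = -36*tax_rate + 105. Reaching 149 requires tax_rate = -11/9, not an integer.
Intervening on tariff: trade_balance = 9*tariff + 33. Reaching 149 requires tariff = 116/9, not an integer.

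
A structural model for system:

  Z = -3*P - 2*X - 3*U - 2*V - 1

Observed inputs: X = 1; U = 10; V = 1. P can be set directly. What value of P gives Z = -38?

P = 1

Substituting into the Z equation gives Z = -3*P - 35.
Solve -3*P - 35 = -38: P = (-38 + 35) / -3 = 1.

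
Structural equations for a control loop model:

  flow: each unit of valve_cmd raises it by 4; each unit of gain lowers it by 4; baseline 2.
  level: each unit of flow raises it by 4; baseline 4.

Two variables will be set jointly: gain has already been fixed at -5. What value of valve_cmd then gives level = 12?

valve_cmd = -5

With gain held at -5:
Substituting into the flow equation gives flow = 4*valve_cmd + 22.
Substituting into the level equation gives level = 16*valve_cmd + 92.
Solve 16*valve_cmd + 92 = 12: valve_cmd = (12 - 92) / 16 = -5.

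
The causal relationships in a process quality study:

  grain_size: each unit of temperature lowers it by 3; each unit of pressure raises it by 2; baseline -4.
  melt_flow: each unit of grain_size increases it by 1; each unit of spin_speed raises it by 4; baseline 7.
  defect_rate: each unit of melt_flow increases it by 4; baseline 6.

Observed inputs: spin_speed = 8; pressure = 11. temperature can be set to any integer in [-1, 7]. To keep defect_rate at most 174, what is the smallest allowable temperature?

temperature = 5

Substituting into the grain_size equation gives grain_size = -3*temperature + 18.
So melt_flow = -3*temperature + 57.
Substituting into the defect_rate equation gives defect_rate = -12*temperature + 234.
Require -12*temperature + 234 ≤ 174, so temperature ≥ 5.
The smallest integer in [-1, 7] satisfying this is 5.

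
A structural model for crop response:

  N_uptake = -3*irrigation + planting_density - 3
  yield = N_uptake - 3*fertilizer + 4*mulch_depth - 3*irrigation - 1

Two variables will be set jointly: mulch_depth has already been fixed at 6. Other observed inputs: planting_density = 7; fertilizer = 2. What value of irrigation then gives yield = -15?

With mulch_depth held at 6:
Substituting into the N_uptake equation gives N_uptake = -3*irrigation + 4.
Substituting into the yield equation gives yield = -6*irrigation + 21.
Solve -6*irrigation + 21 = -15: irrigation = (-15 - 21) / -6 = 6.

irrigation = 6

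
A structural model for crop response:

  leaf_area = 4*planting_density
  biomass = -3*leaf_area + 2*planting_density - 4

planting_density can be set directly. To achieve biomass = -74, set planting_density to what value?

planting_density = 7

Substituting into the biomass equation gives biomass = -10*planting_density - 4.
Solve -10*planting_density - 4 = -74: planting_density = (-74 + 4) / -10 = 7.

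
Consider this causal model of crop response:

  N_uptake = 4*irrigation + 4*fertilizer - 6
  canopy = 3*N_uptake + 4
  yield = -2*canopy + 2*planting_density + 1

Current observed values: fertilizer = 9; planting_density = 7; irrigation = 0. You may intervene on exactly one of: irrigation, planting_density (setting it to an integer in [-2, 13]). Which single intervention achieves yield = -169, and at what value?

set planting_density = 9

Intervening on irrigation: yield = -24*irrigation - 173. Reaching -169 requires irrigation = -1/6, not an integer.
Intervening on planting_density: with other inputs at their observed values, yield = 2*planting_density - 187. Solving for -169 gives planting_density = 9, within [-2, 13].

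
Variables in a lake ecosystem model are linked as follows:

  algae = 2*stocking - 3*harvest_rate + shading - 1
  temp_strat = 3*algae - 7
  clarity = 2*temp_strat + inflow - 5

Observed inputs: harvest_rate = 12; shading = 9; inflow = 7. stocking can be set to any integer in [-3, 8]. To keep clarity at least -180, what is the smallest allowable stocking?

stocking = 0

Substituting into the algae equation gives algae = 2*stocking - 28.
Substituting into the temp_strat equation gives temp_strat = 6*stocking - 91.
So clarity = 12*stocking - 180.
Require 12*stocking - 180 ≥ -180, so stocking ≥ 0.
The smallest integer in [-3, 8] satisfying this is 0.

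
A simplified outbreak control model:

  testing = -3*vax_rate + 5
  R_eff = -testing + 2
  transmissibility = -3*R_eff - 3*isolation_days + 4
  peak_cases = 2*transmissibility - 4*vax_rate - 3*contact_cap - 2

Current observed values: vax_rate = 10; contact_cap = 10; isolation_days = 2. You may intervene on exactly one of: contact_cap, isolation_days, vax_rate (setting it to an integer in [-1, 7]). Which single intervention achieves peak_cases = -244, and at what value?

Intervening on contact_cap: peak_cases = -3*contact_cap - 208. Reaching -244 requires contact_cap = 12, outside [-1, 7].
Intervening on isolation_days: with other inputs at their observed values, peak_cases = -6*isolation_days - 226. Solving for -244 gives isolation_days = 3, within [-1, 7].
Intervening on vax_rate: peak_cases = -22*vax_rate - 18. Reaching -244 requires vax_rate = 113/11, not an integer.

set isolation_days = 3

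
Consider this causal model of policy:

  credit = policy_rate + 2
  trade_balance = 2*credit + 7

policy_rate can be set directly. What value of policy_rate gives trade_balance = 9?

policy_rate = -1

Substituting into the trade_balance equation gives trade_balance = 2*policy_rate + 11.
Solve 2*policy_rate + 11 = 9: policy_rate = (9 - 11) / 2 = -1.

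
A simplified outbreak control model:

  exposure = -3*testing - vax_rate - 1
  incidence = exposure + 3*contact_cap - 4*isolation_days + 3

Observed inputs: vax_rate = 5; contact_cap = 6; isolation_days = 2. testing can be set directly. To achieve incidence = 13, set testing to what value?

Substituting into the exposure equation gives exposure = -3*testing - 6.
Substituting into the incidence equation gives incidence = -3*testing + 7.
Solve -3*testing + 7 = 13: testing = (13 - 7) / -3 = -2.

testing = -2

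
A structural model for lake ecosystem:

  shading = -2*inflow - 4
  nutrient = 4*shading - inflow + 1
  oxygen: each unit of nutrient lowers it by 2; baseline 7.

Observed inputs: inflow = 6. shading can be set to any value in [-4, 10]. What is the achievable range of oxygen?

Intervening on shading fixes its value directly, overriding its dependence on inflow.
Substituting into the nutrient equation gives nutrient = 4*shading - 5.
Substituting into the oxygen equation gives oxygen = -8*shading + 17.
Linear in shading, so extremes are at the endpoints: shading = -4 gives oxygen = 49; shading = 10 gives oxygen = -63.

-63 to 49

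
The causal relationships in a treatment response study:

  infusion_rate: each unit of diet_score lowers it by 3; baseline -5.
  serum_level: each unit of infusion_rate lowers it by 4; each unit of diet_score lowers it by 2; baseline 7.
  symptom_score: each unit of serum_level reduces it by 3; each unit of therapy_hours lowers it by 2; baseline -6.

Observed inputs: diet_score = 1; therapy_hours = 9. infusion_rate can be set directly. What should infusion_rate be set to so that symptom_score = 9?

Intervening on infusion_rate fixes its value directly, overriding its dependence on diet_score.
Substituting into the serum_level equation gives serum_level = -4*infusion_rate + 5.
symptom_score becomes 12*infusion_rate - 39.
Solve 12*infusion_rate - 39 = 9: infusion_rate = (9 + 39) / 12 = 4.

infusion_rate = 4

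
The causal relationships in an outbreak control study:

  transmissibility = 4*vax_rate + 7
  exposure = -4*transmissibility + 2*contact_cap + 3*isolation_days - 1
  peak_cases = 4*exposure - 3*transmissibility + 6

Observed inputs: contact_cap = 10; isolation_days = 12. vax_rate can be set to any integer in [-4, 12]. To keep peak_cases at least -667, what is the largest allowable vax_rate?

Substituting into the exposure equation gives exposure = -16*vax_rate + 27.
This gives peak_cases = -76*vax_rate + 93.
Require -76*vax_rate + 93 ≥ -667, so vax_rate ≤ 10.
The largest integer in [-4, 12] satisfying this is 10.

vax_rate = 10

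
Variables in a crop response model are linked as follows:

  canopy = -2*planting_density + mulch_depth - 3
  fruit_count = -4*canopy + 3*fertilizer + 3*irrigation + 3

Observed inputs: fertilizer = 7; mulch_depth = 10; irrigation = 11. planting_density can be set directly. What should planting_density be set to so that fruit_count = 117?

planting_density = 11

Substituting into the canopy equation gives canopy = -2*planting_density + 7.
fruit_count becomes 8*planting_density + 29.
Solve 8*planting_density + 29 = 117: planting_density = (117 - 29) / 8 = 11.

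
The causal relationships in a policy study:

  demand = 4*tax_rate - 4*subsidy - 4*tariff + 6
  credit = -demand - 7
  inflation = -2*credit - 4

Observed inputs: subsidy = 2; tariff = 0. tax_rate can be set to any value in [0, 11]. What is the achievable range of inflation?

Substituting into the demand equation gives demand = 4*tax_rate - 2.
Substituting into the credit equation gives credit = -4*tax_rate - 5.
So inflation = 8*tax_rate + 6.
Linear in tax_rate, so extremes are at the endpoints: tax_rate = 0 gives inflation = 6; tax_rate = 11 gives inflation = 94.

6 to 94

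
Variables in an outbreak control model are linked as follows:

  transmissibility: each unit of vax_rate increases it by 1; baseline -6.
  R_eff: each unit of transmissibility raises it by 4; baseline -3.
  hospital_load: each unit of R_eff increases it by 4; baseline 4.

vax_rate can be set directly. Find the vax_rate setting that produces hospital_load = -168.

Substituting into the R_eff equation gives R_eff = 4*vax_rate - 27.
So hospital_load = 16*vax_rate - 104.
Solve 16*vax_rate - 104 = -168: vax_rate = (-168 + 104) / 16 = -4.

vax_rate = -4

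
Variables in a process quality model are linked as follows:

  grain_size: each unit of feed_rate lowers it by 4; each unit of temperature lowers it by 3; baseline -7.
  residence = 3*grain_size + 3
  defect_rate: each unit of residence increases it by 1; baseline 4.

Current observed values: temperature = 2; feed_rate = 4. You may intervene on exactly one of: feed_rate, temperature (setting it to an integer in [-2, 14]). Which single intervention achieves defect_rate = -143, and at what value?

set temperature = 9

Intervening on feed_rate: defect_rate = -12*feed_rate - 32. Reaching -143 requires feed_rate = 37/4, not an integer.
Intervening on temperature: with other inputs at their observed values, defect_rate = -9*temperature - 62. Solving for -143 gives temperature = 9, within [-2, 14].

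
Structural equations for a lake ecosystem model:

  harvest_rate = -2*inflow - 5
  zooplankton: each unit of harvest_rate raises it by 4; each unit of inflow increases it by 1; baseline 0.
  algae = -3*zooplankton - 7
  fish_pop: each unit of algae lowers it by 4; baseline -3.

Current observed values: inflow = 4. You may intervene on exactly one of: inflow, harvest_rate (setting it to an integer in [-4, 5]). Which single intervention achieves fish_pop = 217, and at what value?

set harvest_rate = 3

Intervening on inflow: fish_pop = -84*inflow - 215. Reaching 217 requires inflow = -36/7, not an integer.
Intervening on harvest_rate: with other inputs at their observed values, fish_pop = 48*harvest_rate + 73. Solving for 217 gives harvest_rate = 3, within [-4, 5].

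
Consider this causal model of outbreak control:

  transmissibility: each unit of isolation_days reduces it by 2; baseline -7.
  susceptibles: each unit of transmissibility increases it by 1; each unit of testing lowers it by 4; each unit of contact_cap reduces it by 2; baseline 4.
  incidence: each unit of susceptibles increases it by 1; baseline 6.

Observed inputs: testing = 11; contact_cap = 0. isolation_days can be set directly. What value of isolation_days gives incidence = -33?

isolation_days = -4

Substituting into the susceptibles equation gives susceptibles = -2*isolation_days - 47.
Substituting into the incidence equation gives incidence = -2*isolation_days - 41.
Solve -2*isolation_days - 41 = -33: isolation_days = (-33 + 41) / -2 = -4.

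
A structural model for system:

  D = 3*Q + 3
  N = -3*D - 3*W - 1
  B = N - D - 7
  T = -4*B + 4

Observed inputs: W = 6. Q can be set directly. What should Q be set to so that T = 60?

Substituting into the N equation gives N = -9*Q - 28.
B becomes -12*Q - 38.
This gives T = 48*Q + 156.
Solve 48*Q + 156 = 60: Q = (60 - 156) / 48 = -2.

Q = -2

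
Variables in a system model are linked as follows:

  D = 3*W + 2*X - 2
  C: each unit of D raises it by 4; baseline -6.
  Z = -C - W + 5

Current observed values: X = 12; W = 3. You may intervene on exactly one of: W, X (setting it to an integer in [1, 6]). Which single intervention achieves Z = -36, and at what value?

set X = 2

Intervening on W: Z = -13*W - 77. Reaching -36 requires W = -41/13, not an integer.
Intervening on X: with other inputs at their observed values, Z = -8*X - 20. Solving for -36 gives X = 2, within [1, 6].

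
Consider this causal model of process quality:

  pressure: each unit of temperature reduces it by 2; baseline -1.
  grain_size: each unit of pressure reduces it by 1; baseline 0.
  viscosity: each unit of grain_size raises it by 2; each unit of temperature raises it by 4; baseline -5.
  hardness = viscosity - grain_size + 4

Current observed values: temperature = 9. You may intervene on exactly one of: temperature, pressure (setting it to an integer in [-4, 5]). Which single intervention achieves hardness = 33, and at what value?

set pressure = 2

Intervening on temperature: hardness = 6*temperature. Reaching 33 requires temperature = 11/2, not an integer.
Intervening on pressure: with other inputs at their observed values, hardness = -pressure + 35. Solving for 33 gives pressure = 2, within [-4, 5].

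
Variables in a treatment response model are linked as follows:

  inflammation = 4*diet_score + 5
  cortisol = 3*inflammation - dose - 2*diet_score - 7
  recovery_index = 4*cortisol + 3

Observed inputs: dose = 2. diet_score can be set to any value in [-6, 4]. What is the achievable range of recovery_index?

Substituting into the cortisol equation gives cortisol = 10*diet_score + 6.
recovery_index becomes 40*diet_score + 27.
Linear in diet_score, so extremes are at the endpoints: diet_score = -6 gives recovery_index = -213; diet_score = 4 gives recovery_index = 187.

-213 to 187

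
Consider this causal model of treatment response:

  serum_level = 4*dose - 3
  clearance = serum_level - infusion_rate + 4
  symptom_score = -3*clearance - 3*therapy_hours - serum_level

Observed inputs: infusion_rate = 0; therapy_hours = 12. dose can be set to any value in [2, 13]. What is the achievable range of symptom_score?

-244 to -68

Substituting into the clearance equation gives clearance = 4*dose + 1.
So symptom_score = -16*dose - 36.
Linear in dose, so extremes are at the endpoints: dose = 2 gives symptom_score = -68; dose = 13 gives symptom_score = -244.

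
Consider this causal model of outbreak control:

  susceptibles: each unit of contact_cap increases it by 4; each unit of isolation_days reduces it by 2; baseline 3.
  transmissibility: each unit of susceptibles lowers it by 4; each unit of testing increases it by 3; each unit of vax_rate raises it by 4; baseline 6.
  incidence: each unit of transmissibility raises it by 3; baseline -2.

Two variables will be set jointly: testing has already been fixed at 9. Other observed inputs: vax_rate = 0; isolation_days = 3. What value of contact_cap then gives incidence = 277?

contact_cap = -3

With testing held at 9:
Substituting into the susceptibles equation gives susceptibles = 4*contact_cap - 3.
So transmissibility = -16*contact_cap + 45.
So incidence = -48*contact_cap + 133.
Solve -48*contact_cap + 133 = 277: contact_cap = (277 - 133) / -48 = -3.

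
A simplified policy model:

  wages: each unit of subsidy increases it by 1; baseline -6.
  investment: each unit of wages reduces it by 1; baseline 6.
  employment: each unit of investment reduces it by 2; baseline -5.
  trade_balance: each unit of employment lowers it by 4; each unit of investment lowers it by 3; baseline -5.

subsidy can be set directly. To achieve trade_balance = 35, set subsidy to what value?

subsidy = 8

Substituting into the investment equation gives investment = -subsidy + 12.
Substituting into the employment equation gives employment = 2*subsidy - 29.
trade_balance becomes -5*subsidy + 75.
Solve -5*subsidy + 75 = 35: subsidy = (35 - 75) / -5 = 8.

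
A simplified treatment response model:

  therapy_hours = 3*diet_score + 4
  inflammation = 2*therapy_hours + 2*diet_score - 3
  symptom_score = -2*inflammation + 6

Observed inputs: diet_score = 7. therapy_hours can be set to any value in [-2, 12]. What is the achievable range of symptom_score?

-64 to -8

Intervening on therapy_hours fixes its value directly, overriding its dependence on diet_score.
Substituting into the inflammation equation gives inflammation = 2*therapy_hours + 11.
This gives symptom_score = -4*therapy_hours - 16.
Linear in therapy_hours, so extremes are at the endpoints: therapy_hours = -2 gives symptom_score = -8; therapy_hours = 12 gives symptom_score = -64.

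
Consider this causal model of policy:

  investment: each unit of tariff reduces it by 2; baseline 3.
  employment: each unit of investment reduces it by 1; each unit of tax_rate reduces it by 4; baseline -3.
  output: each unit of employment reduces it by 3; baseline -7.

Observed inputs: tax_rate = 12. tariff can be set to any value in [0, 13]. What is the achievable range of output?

77 to 155

Substituting into the employment equation gives employment = 2*tariff - 54.
Substituting into the output equation gives output = -6*tariff + 155.
Linear in tariff, so extremes are at the endpoints: tariff = 0 gives output = 155; tariff = 13 gives output = 77.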